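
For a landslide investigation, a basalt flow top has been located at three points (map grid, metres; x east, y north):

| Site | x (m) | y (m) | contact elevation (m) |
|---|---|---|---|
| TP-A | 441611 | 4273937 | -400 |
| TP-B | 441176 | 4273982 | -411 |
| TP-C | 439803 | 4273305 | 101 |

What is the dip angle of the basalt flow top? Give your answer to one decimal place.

33.8°

Two edge vectors: TP-A→TP-B = (-435, 45, -11), TP-A→TP-C = (-1808, -632, 501).
Normal n = (TP-A→TP-B) × (TP-A→TP-C) = (15593, 237823, 356280).
So ∂z/∂x = −n_x/n_z = −0.04377 and ∂z/∂y = −n_y/n_z = −0.66752.
Gradient magnitude |∇z| = √(a² + b²) = √(0.00192 + 0.44558) = 0.66895.
True dip = arctan(0.66895) = 33.8°, dipping toward N (azimuth ≈ 004°).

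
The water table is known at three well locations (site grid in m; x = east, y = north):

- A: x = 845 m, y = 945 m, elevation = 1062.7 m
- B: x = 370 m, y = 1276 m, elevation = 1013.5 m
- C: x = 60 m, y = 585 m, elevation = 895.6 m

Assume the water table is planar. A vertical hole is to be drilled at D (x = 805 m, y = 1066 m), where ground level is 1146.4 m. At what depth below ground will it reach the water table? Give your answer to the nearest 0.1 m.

Two edge vectors: A→B = (-475, 331, -49.2), A→C = (-785, -360, -167.1).
Normal n = (A→B) × (A→C) = (-73022.1, -40750.5, 430835).
So ∂z/∂x = −n_x/n_z = 0.169490 and ∂z/∂y = −n_y/n_z = 0.094585.
Intercept c from A: 1062.7 − 143.22 − 89.38 = 830.10.
At (805, 1066): z_contact = 136.44 + 100.83 + 830.10 = 1067.37 m.
Depth below ground = 1146.4 − 1067.37 = 79.0 m.

79.0 m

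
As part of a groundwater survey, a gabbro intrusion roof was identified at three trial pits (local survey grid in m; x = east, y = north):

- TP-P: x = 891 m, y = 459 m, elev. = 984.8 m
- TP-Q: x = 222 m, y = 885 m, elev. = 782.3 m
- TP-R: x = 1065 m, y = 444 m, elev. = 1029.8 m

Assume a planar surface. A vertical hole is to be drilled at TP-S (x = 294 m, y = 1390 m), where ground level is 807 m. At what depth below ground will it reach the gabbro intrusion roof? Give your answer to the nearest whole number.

47 m

Let the plane be z = a·x + b·y + c.
TP-Q−TP-P: −669a + 426b = −202.5;  TP-R−TP-P: 174a − 15b = 45.
Solving gives a = 0.25172, b = −0.08004.
Then c = 984.8 − a·891 − b·459 = 797.26.
At (294, 1390): z_contact = 74.0 − 111.3 + 797.26 = 760.0 m.
Depth below ground = 807 − 760.0 = 47 m.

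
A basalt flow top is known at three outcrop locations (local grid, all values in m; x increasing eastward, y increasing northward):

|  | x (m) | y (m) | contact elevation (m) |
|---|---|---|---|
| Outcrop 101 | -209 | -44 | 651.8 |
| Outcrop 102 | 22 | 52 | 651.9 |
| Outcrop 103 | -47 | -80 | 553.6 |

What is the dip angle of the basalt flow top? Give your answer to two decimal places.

45.84°

Let the plane be z = a·x + b·y + c.
Outcrop 102−Outcrop 101: 231a + 96b = 0.1;  Outcrop 103−Outcrop 101: 162a − 36b = −98.2.
Solving gives a = −0.39482, b = 0.95108.
Gradient magnitude |∇z| = √(a² + b²) = √(0.15588 + 0.90455) = 1.02978.
True dip = arctan(1.02978) = 45.84°, dipping toward SSE (azimuth ≈ 157°).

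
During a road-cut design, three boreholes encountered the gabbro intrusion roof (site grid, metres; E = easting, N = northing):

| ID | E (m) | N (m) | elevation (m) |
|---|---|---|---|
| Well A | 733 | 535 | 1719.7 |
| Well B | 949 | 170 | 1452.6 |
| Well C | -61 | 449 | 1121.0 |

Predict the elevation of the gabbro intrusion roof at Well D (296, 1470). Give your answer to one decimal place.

Let the plane be z = a·E + b·N + c.
Well B−Well A: 216a − 365b = −267.1;  Well C−Well A: −794a − 86b = −598.7.
Solving gives a = 0.634124, b = 1.107043.
Then c = 1719.7 − a·733 − b·535 = 662.62.
At (296, 1470): z = 187.7 + 1627.4 + 662.62 = 2477.7 m.

2477.7 m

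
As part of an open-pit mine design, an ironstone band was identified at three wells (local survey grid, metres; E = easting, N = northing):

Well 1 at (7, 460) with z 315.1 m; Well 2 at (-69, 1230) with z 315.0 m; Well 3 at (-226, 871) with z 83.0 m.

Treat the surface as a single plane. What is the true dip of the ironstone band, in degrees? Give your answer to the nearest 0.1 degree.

50.5°

Two edge vectors: Well 1→Well 2 = (-76, 770, -0.1), Well 1→Well 3 = (-233, 411, -232.1).
Normal n = (Well 1→Well 2) × (Well 1→Well 3) = (-178675.9, -17616.3, 148174).
So ∂z/∂E = −n_x/n_z = 1.20585 and ∂z/∂N = −n_y/n_z = 0.11889.
Gradient magnitude |∇z| = √(a² + b²) = √(1.45408 + 0.01413) = 1.21170.
True dip = arctan(1.21170) = 50.5°, dipping toward W (azimuth ≈ 264°).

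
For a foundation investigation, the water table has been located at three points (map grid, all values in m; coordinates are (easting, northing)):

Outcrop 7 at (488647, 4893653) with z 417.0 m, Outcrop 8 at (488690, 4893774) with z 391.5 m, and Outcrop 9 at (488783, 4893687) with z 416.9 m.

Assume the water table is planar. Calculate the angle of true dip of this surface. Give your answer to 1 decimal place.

Two edge vectors: Outcrop 7→Outcrop 8 = (43, 121, -25.5), Outcrop 7→Outcrop 9 = (136, 34, -0.1).
Normal n = (Outcrop 7→Outcrop 8) × (Outcrop 7→Outcrop 9) = (854.9, -3463.7, -14994).
So ∂z/∂E = −n_x/n_z = 0.05702 and ∂z/∂N = −n_y/n_z = −0.23101.
Gradient magnitude |∇z| = √(a² + b²) = √(0.00325 + 0.05336) = 0.23794.
True dip = arctan(0.23794) = 13.4°, dipping toward NNW (azimuth ≈ 346°).

13.4°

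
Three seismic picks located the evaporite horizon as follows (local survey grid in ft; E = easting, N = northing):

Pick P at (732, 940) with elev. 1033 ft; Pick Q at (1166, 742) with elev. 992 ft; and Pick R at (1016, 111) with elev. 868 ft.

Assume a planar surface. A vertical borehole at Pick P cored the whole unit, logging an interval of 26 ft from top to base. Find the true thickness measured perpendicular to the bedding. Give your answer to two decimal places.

25.51 ft

Two edge vectors: Pick P→Pick Q = (434, -198, -41), Pick P→Pick R = (284, -829, -165).
Normal n = (Pick P→Pick Q) × (Pick P→Pick R) = (-1319, 59966, -303554).
So ∂z/∂E = −n_x/n_z = −0.00435 and ∂z/∂N = −n_y/n_z = 0.19755.
|∇z| = √(a²+b²) = 0.19759, so dip δ = arctan(0.19759) = 11.18°.
True thickness = vertical thickness × cos δ = 26 × cos 11.18° = 25.51 ft.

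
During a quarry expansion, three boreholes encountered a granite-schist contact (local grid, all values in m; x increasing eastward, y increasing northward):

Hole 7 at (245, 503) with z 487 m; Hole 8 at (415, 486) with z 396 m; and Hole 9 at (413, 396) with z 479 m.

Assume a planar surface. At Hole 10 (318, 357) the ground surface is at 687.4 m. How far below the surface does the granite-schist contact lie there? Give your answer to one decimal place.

113.5 m

Two edge vectors: Hole 7→Hole 8 = (170, -17, -91), Hole 7→Hole 9 = (168, -107, -8).
Normal n = (Hole 7→Hole 8) × (Hole 7→Hole 9) = (-9601, -13928, -15334).
So ∂z/∂x = −n_x/n_z = −0.62612 and ∂z/∂y = −n_y/n_z = −0.90831.
Intercept c from Hole 7: 487 + 153.40 + 456.88 = 1097.28.
At (318, 357): z_contact = −199.11 − 324.27 + 1097.28 = 573.91 m.
Depth below ground = 687.4 − 573.91 = 113.5 m.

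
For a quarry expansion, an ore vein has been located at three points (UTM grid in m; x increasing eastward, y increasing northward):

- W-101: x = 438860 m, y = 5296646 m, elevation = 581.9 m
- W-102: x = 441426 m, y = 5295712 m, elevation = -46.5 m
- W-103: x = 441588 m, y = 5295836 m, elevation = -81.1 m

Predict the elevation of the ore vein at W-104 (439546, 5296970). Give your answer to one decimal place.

429.8 m

Two edge vectors: W-101→W-102 = (2566, -934, -628.4), W-101→W-103 = (2728, -810, -663).
Normal n = (W-101→W-102) × (W-101→W-103) = (110238, -13017.2, 469492).
So ∂z/∂x = −n_x/n_z = −0.234802723 and ∂z/∂y = −n_y/n_z = 0.027726138.
Intercept c from W-101: 581.9 + 103045.52 − 146855.54 = −43228.12.
At (439546, 5296970): z = −103206.6 + 146864.5 − 43228.12 = 429.8 m.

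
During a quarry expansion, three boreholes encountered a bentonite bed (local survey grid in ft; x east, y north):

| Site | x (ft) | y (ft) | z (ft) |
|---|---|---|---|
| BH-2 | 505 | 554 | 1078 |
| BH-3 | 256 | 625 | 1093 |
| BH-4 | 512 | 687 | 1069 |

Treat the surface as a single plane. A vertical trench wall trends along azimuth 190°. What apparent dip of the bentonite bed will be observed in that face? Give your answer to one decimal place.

Two edge vectors: BH-2→BH-3 = (-249, 71, 15), BH-2→BH-4 = (7, 133, -9).
Normal n = (BH-2→BH-3) × (BH-2→BH-4) = (-2634, -2136, -33614).
So ∂z/∂x = −n_x/n_z = −0.07836 and ∂z/∂y = −n_y/n_z = −0.06354.
Unit vector along 190° is (sin 190°, cos 190°) = (-0.1736, -0.9848).
Slope in that direction = a·(-0.1736) + b·(-0.9848) = 0.07619.
Apparent dip = arctan|0.07619| = 4.4° (true dip is 5.8°, so apparent ≤ true as expected).

4.4°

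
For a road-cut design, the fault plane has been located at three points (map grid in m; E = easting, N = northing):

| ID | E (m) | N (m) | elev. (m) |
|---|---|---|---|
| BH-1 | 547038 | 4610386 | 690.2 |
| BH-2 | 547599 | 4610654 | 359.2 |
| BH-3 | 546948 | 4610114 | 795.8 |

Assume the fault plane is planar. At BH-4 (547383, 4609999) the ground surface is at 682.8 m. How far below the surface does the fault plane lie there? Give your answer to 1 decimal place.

69.7 m

Let the plane be z = a·E + b·N + c.
BH-2−BH-1: 561a + 268b = −331;  BH-3−BH-1: −90a − 272b = 105.6.
Solving gives a = −0.480503145, b = −0.229245283.
Then c = 690.2 − a·547038 − b·4610386 = 1320452.92.
At (547383, 4609999): z_contact = −263019.25 − 1056820.53 + 1320452.92 = 613.14 m.
Depth below ground = 682.8 − 613.14 = 69.7 m.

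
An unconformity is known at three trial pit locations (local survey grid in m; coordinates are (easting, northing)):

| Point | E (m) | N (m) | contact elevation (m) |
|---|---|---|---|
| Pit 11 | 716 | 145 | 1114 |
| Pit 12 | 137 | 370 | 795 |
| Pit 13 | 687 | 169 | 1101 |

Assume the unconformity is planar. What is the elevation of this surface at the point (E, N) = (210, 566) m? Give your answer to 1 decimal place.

Let the plane be z = a·E + b·N + c.
Pit 12−Pit 11: −579a + 225b = −319;  Pit 13−Pit 11: −29a + 24b = −13.
Solving gives a = 0.64184, b = 0.23389.
Then c = 1114 − a·716 − b·145 = 620.53.
At (210, 566): z = 134.8 + 132.4 + 620.53 = 887.7 m.

887.7 m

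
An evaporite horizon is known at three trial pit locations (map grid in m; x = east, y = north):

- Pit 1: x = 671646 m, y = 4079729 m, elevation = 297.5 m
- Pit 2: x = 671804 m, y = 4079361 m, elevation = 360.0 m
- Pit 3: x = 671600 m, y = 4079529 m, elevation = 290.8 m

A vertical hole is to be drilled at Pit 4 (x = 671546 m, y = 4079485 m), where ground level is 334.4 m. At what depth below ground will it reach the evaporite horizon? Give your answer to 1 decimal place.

Let the plane be z = a·x + b·y + c.
Pit 2−Pit 1: 158a − 368b = 62.5;  Pit 3−Pit 1: −46a − 200b = −6.7.
Solving gives a = 0.308391032, b = −0.037429937.
Then c = 297.5 − a·671646 − b·4079729 = −54128.10.
At (671546, 4079485): z_contact = 207098.76 − 152694.87 − 54128.10 = 275.79 m.
Depth below ground = 334.4 − 275.79 = 58.6 m.

58.6 m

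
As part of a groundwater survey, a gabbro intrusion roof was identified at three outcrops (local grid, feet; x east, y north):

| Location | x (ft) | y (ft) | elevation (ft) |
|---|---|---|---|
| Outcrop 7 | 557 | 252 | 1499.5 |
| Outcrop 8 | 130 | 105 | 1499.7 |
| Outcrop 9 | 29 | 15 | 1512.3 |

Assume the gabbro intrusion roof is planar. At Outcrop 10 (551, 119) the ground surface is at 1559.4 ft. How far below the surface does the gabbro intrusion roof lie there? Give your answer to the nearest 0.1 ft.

Two edge vectors: Outcrop 7→Outcrop 8 = (-427, -147, 0.2), Outcrop 7→Outcrop 9 = (-528, -237, 12.8).
Normal n = (Outcrop 7→Outcrop 8) × (Outcrop 7→Outcrop 9) = (-1834.2, 5360, 23583).
So ∂z/∂x = −n_x/n_z = 0.07778 and ∂z/∂y = −n_y/n_z = −0.22728.
Intercept c from Outcrop 7: 1499.5 − 43.32 + 57.28 = 1513.45.
At (551, 119): z_contact = 42.85 − 27.05 + 1513.45 = 1529.26 ft.
Depth below ground = 1559.4 − 1529.26 = 30.1 ft.

30.1 ft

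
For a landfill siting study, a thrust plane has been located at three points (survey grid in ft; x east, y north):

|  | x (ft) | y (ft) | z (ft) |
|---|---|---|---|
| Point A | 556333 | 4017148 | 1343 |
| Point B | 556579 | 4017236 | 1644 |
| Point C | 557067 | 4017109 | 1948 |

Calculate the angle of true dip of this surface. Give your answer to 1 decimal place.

Let the plane be z = a·x + b·y + c.
Point B−Point A: 246a + 88b = 301;  Point C−Point A: 734a − 39b = 605.
Solving gives a = 0.87589, b = 0.97194.
Gradient magnitude |∇z| = √(a² + b²) = √(0.76719 + 0.94466) = 1.30838.
True dip = arctan(1.30838) = 52.6°, dipping toward SW (azimuth ≈ 222°).

52.6°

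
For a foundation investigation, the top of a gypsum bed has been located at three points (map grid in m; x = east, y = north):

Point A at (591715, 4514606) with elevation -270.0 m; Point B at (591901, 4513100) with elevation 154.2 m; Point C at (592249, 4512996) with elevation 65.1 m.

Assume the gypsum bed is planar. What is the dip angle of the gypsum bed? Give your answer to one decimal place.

25.7°

Let the plane be z = a·x + b·y + c.
Point B−Point A: 186a − 1506b = 424.2;  Point C−Point A: 534a − 1610b = 335.1.
Solving gives a = −0.35325, b = −0.32530.
Gradient magnitude |∇z| = √(a² + b²) = √(0.12479 + 0.10582) = 0.48022.
True dip = arctan(0.48022) = 25.7°, dipping toward NE (azimuth ≈ 047°).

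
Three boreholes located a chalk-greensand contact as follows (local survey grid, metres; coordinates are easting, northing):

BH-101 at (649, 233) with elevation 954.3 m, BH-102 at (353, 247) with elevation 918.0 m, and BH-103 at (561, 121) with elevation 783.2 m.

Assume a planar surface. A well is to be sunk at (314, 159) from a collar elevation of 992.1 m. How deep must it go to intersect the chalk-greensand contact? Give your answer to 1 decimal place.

202.9 m

Two edge vectors: BH-101→BH-102 = (-296, 14, -36.3), BH-101→BH-103 = (-88, -112, -171.1).
Normal n = (BH-101→BH-102) × (BH-101→BH-103) = (-6461, -47451.2, 34384).
So ∂z/∂easting = −n_x/n_z = 0.18791 and ∂z/∂northing = −n_y/n_z = 1.38004.
Intercept c from BH-101: 954.3 − 121.95 − 321.55 = 510.80.
At (314, 159): z_contact = 59.00 + 219.43 + 510.80 = 789.23 m.
Depth below ground = 992.1 − 789.23 = 202.9 m.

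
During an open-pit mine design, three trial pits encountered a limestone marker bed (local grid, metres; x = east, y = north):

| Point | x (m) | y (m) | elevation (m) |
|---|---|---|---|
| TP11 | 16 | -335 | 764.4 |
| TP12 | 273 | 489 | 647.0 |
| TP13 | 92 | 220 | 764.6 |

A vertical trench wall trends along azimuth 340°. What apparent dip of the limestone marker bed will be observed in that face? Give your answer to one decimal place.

Let the plane be z = a·x + b·y + c.
TP12−TP11: 257a + 824b = −117.4;  TP13−TP11: 76a + 555b = 0.2.
Solving gives a = −0.81641, b = 0.11216.
Unit vector along 340° is (sin 340°, cos 340°) = (-0.3420, 0.9397).
Slope in that direction = a·(-0.3420) + b·(0.9397) = 0.38462.
Apparent dip = arctan|0.38462| = 21.0° (true dip is 39.5°, so apparent ≤ true as expected).

21.0°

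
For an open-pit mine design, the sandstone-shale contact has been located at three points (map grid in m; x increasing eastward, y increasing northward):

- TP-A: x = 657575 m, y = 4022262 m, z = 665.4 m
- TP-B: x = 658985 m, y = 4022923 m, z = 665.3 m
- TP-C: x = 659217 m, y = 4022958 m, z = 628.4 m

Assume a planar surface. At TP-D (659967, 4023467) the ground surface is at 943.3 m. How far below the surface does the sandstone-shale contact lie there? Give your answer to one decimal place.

236.2 m

Two edge vectors: TP-A→TP-B = (1410, 661, -0.1), TP-A→TP-C = (1642, 696, -37).
Normal n = (TP-A→TP-B) × (TP-A→TP-C) = (-24387.4, 52005.8, -104002).
So ∂z/∂x = −n_x/n_z = −0.234489721 and ∂z/∂y = −n_y/n_z = 0.500046153.
Intercept c from TP-A: 665.4 + 154194.58 − 2011316.64 = −1856456.66.
At (659967, 4023467): z_contact = −154755.48 + 2011919.19 − 1856456.66 = 707.06 m.
Depth below ground = 943.3 − 707.06 = 236.2 m.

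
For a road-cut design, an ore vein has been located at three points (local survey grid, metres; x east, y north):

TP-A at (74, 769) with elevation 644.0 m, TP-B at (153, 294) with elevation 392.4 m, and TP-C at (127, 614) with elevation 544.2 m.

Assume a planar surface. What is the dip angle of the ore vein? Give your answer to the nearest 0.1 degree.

Two edge vectors: TP-A→TP-B = (79, -475, -251.6), TP-A→TP-C = (53, -155, -99.8).
Normal n = (TP-A→TP-B) × (TP-A→TP-C) = (8407, -5450.6, 12930).
So ∂z/∂x = −n_x/n_z = −0.65019 and ∂z/∂y = −n_y/n_z = 0.42155.
Gradient magnitude |∇z| = √(a² + b²) = √(0.42275 + 0.17770) = 0.77489.
True dip = arctan(0.77489) = 37.8°, dipping toward ESE (azimuth ≈ 123°).

37.8°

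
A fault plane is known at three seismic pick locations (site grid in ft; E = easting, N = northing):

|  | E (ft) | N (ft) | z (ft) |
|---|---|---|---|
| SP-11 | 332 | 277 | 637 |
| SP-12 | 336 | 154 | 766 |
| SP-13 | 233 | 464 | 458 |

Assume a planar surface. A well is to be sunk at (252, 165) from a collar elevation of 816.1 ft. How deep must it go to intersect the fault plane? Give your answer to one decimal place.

Two edge vectors: SP-11→SP-12 = (4, -123, 129), SP-11→SP-13 = (-99, 187, -179).
Normal n = (SP-11→SP-12) × (SP-11→SP-13) = (-2106, -12055, -11429).
So ∂z/∂E = −n_x/n_z = −0.18427 and ∂z/∂N = −n_y/n_z = −1.05477.
Intercept c from SP-11: 637 + 61.18 + 292.17 = 990.35.
At (252, 165): z_contact = −46.44 − 174.04 + 990.35 = 769.88 ft.
Depth below ground = 816.1 − 769.88 = 46.2 ft.

46.2 ft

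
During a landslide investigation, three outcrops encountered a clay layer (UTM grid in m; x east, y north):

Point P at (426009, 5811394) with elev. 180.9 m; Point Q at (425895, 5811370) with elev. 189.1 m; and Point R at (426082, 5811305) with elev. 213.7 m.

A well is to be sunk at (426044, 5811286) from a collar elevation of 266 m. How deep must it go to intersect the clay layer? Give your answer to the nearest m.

46 m

Let the plane be z = a·x + b·y + c.
Point Q−Point P: −114a − 24b = 8.2;  Point R−Point P: 73a − 89b = 32.8.
Solving gives a = 0.00482434, b = −0.36458228.
Then c = 180.9 − a·426009 − b·5811394 = 2116856.98.
At (426044, 5811286): z_contact = 2055.4 − 2118691.9 + 2116856.98 = 220.4 m.
Depth below ground = 266 − 220.4 = 46 m.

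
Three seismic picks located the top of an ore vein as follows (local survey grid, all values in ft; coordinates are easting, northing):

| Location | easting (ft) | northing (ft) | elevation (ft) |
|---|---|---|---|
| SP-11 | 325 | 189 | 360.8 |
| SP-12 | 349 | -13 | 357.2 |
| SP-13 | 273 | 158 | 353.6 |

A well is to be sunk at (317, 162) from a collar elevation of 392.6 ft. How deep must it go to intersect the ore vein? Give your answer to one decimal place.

Let the plane be z = a·easting + b·northing + c.
SP-12−SP-11: 24a − 202b = −3.6;  SP-13−SP-11: −52a − 31b = −7.2.
Solving gives a = 0.11938, b = 0.03201.
Then c = 360.8 − a·325 − b·189 = 315.95.
At (317, 162): z_contact = 37.84 + 5.18 + 315.95 = 358.98 ft.
Depth below ground = 392.6 − 358.98 = 33.6 ft.

33.6 ft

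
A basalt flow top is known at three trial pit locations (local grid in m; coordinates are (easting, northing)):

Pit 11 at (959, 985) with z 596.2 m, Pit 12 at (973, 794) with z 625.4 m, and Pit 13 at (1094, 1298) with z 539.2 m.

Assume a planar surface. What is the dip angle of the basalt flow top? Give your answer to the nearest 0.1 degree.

9.5°

Let the plane be z = a·E + b·N + c.
Pit 12−Pit 11: 14a − 191b = 29.2;  Pit 13−Pit 11: 135a + 313b = −57.
Solving gives a = −0.05792, b = −0.15713.
Gradient magnitude |∇z| = √(a² + b²) = √(0.00336 + 0.02469) = 0.16746.
True dip = arctan(0.16746) = 9.5°, dipping toward NNE (azimuth ≈ 020°).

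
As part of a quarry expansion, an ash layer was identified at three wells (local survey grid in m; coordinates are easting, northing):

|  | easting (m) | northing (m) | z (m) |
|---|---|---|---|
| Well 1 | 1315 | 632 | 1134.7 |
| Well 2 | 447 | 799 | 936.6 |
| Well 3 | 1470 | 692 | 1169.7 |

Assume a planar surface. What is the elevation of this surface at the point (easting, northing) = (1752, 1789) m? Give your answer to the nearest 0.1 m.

Two edge vectors: Well 1→Well 2 = (-868, 167, -198.1), Well 1→Well 3 = (155, 60, 35).
Normal n = (Well 1→Well 2) × (Well 1→Well 3) = (17731, -325.5, -77965).
So ∂z/∂easting = −n_x/n_z = 0.227423 and ∂z/∂northing = −n_y/n_z = −0.004175.
Intercept c from Well 1: 1134.7 − 299.06 + 2.64 = 838.28.
At (1752, 1789): z = 398.4 − 7.5 + 838.28 = 1229.3 m.

1229.3 m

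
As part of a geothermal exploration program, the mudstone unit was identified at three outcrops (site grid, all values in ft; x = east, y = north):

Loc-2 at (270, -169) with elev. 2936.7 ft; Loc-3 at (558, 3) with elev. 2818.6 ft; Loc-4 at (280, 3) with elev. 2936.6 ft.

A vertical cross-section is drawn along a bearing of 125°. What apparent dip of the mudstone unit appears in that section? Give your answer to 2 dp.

19.88°

Let the plane be z = a·x + b·y + c.
Loc-3−Loc-2: 288a + 172b = −118.1;  Loc-4−Loc-2: 10a + 172b = −0.1.
Solving gives a = −0.42446, b = 0.02410.
Unit vector along 125° is (sin 125°, cos 125°) = (0.8192, -0.5736).
Slope in that direction = a·(0.8192) + b·(-0.5736) = −0.36152.
Apparent dip = arctan|0.36152| = 19.88° (true dip is 23.0°, so apparent ≤ true as expected).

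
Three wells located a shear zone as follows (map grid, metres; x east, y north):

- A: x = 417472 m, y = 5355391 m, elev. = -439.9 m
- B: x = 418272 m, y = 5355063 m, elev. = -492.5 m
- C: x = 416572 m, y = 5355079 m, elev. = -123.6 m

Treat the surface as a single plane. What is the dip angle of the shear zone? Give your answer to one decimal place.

23.6°

Let the plane be z = a·x + b·y + c.
B−A: 800a − 328b = −52.6;  C−A: −900a − 312b = 316.3.
Solving gives a = −0.22055, b = −0.37757.
Gradient magnitude |∇z| = √(a² + b²) = √(0.04864 + 0.14256) = 0.43727.
True dip = arctan(0.43727) = 23.6°, dipping toward NNE (azimuth ≈ 030°).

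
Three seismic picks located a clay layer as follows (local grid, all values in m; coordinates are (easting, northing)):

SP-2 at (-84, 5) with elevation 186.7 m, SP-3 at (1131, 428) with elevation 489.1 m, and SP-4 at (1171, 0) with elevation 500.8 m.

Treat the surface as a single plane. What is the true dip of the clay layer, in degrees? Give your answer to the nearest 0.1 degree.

14.1°

Let the plane be z = a·E + b·N + c.
SP-3−SP-2: 1215a + 423b = 302.4;  SP-4−SP-2: 1255a − 5b = 314.1.
Solving gives a = 0.25026, b = −0.00395.
Gradient magnitude |∇z| = √(a² + b²) = √(0.06263 + 0.00002) = 0.25029.
True dip = arctan(0.25029) = 14.1°, dipping toward W (azimuth ≈ 271°).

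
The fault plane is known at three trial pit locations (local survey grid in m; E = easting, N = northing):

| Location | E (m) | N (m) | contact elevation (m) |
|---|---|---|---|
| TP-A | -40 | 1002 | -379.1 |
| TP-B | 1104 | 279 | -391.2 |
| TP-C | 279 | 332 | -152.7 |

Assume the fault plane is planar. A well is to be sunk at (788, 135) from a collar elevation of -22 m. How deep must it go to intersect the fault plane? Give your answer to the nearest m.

197 m

Let the plane be z = a·E + b·N + c.
TP-B−TP-A: 1144a − 723b = −12.1;  TP-C−TP-A: 319a − 670b = 226.4.
Solving gives a = −0.32061, b = −0.49056.
Then c = -379.1 − a·-40 − b·1002 = 99.61.
At (788, 135): z_contact = −252.6 − 66.2 + 99.61 = -219.2 m.
Depth below ground = -22 − (-219.2) = 197 m.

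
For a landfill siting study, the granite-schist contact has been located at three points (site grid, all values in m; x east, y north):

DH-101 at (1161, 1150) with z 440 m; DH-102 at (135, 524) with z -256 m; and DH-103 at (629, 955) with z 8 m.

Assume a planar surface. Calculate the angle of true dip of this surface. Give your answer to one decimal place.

49.0°

Two edge vectors: DH-101→DH-102 = (-1026, -626, -696), DH-101→DH-103 = (-532, -195, -432).
Normal n = (DH-101→DH-102) × (DH-101→DH-103) = (134712, -72960, -132962).
So ∂z/∂x = −n_x/n_z = 1.01316 and ∂z/∂y = −n_y/n_z = −0.54873.
Gradient magnitude |∇z| = √(a² + b²) = √(1.02650 + 0.30110) = 1.15221.
True dip = arctan(1.15221) = 49.0°, dipping toward WNW (azimuth ≈ 298°).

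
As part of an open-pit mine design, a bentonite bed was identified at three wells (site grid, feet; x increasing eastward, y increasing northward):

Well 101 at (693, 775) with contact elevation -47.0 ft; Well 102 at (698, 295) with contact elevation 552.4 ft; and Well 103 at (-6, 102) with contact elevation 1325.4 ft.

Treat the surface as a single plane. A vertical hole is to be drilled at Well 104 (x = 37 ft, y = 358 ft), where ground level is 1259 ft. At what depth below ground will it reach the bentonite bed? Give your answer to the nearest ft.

288 ft

Let the plane be z = a·x + b·y + c.
Well 102−Well 101: 5a − 480b = 599.4;  Well 103−Well 101: −699a − 673b = 1372.4.
Solving gives a = −0.75352, b = −1.25660.
Then c = -47 − a·693 − b·775 = 1449.05.
At (37, 358): z_contact = −27.9 − 449.9 + 1449.05 = 971.3 ft.
Depth below ground = 1259 − 971.3 = 288 ft.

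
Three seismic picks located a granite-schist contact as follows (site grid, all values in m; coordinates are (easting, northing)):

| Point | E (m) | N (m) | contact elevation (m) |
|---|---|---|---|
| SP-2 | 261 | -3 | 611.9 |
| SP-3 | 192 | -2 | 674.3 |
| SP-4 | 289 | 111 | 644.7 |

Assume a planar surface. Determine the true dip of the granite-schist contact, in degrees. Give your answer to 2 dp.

45.87°

Two edge vectors: SP-2→SP-3 = (-69, 1, 62.4), SP-2→SP-4 = (28, 114, 32.8).
Normal n = (SP-2→SP-3) × (SP-2→SP-4) = (-7080.8, 4010.4, -7894).
So ∂z/∂E = −n_x/n_z = −0.89699 and ∂z/∂N = −n_y/n_z = 0.50803.
Gradient magnitude |∇z| = √(a² + b²) = √(0.80458 + 0.25810) = 1.03086.
True dip = arctan(1.03086) = 45.87°, dipping toward ESE (azimuth ≈ 120°).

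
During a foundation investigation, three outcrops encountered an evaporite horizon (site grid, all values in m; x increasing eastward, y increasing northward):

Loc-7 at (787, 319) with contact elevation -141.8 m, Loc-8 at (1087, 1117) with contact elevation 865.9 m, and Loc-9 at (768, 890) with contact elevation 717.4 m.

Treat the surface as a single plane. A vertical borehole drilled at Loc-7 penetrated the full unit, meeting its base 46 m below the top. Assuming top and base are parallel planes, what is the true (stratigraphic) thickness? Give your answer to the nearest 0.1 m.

24.4 m

Two edge vectors: Loc-7→Loc-8 = (300, 798, 1007.7), Loc-7→Loc-9 = (-19, 571, 859.2).
Normal n = (Loc-7→Loc-8) × (Loc-7→Loc-9) = (110244.9, -276906.3, 186462).
So ∂z/∂x = −n_x/n_z = −0.59125 and ∂z/∂y = −n_y/n_z = 1.48505.
|∇z| = √(a²+b²) = 1.59842, so dip δ = arctan(1.59842) = 57.97°.
True thickness = vertical thickness × cos δ = 46 × cos 57.97° = 24.4 m.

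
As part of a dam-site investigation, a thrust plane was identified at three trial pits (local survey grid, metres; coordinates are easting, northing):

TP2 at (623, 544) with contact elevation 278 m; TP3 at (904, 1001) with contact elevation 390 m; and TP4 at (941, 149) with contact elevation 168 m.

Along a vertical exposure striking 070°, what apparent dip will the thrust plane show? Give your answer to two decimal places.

Two edge vectors: TP2→TP3 = (281, 457, 112), TP2→TP4 = (318, -395, -110).
Normal n = (TP2→TP3) × (TP2→TP4) = (-6030, 66526, -256321).
So ∂z/∂easting = −n_x/n_z = −0.02353 and ∂z/∂northing = −n_y/n_z = 0.25954.
Unit vector along 070° is (sin 70°, cos 70°) = (0.9397, 0.3420).
Slope in that direction = a·(0.9397) + b·(0.3420) = 0.06666.
Apparent dip = arctan|0.06666| = 3.81° (true dip is 14.6°, so apparent ≤ true as expected).

3.81°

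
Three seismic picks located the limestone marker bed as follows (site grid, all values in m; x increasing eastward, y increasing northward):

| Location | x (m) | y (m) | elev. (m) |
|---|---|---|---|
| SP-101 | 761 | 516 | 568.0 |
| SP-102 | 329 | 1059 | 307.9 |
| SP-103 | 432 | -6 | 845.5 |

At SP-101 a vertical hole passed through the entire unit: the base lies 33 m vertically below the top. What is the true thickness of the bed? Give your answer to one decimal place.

Let the plane be z = a·x + b·y + c.
SP-102−SP-101: −432a + 543b = −260.1;  SP-103−SP-101: −329a − 522b = 277.5.
Solving gives a = −0.03689, b = −0.50836.
|∇z| = √(a²+b²) = 0.50969, so dip δ = arctan(0.50969) = 27.01°.
True thickness = vertical thickness × cos δ = 33 × cos 27.01° = 29.4 m.

29.4 m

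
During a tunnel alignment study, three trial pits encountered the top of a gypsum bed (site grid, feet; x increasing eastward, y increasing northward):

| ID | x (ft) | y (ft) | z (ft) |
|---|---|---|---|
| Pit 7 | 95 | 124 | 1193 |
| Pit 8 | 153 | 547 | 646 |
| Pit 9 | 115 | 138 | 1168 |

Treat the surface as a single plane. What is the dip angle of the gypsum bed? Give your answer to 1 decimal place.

Let the plane be z = a·x + b·y + c.
Pit 8−Pit 7: 58a + 423b = −547;  Pit 9−Pit 7: 20a + 14b = −25.
Solving gives a = −0.38141, b = −1.24085.
Gradient magnitude |∇z| = √(a² + b²) = √(0.14547 + 1.53970) = 1.29814.
True dip = arctan(1.29814) = 52.4°, dipping toward NNE (azimuth ≈ 017°).

52.4°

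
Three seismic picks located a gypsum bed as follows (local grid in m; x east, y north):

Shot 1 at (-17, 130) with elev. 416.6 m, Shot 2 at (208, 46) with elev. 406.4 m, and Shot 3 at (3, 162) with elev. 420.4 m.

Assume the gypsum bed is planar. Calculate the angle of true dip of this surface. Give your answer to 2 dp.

6.80°

Two edge vectors: Shot 1→Shot 2 = (225, -84, -10.2), Shot 1→Shot 3 = (20, 32, 3.8).
Normal n = (Shot 1→Shot 2) × (Shot 1→Shot 3) = (7.2, -1059, 8880).
So ∂z/∂x = −n_x/n_z = −0.00081 and ∂z/∂y = −n_y/n_z = 0.11926.
Gradient magnitude |∇z| = √(a² + b²) = √(0.00000 + 0.01422) = 0.11926.
True dip = arctan(0.11926) = 6.80°, dipping toward S (azimuth ≈ 180°).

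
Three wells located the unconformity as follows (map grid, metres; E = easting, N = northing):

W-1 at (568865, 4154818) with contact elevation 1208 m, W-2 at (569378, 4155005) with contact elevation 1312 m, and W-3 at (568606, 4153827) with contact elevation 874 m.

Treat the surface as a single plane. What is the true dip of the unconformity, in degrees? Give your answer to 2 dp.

Let the plane be z = a·E + b·N + c.
W-2−W-1: 513a + 187b = 104;  W-3−W-1: −259a − 991b = −334.
Solving gives a = 0.08828, b = 0.31396.
Gradient magnitude |∇z| = √(a² + b²) = √(0.00779 + 0.09857) = 0.32614.
True dip = arctan(0.32614) = 18.06°, dipping toward SSW (azimuth ≈ 196°).

18.06°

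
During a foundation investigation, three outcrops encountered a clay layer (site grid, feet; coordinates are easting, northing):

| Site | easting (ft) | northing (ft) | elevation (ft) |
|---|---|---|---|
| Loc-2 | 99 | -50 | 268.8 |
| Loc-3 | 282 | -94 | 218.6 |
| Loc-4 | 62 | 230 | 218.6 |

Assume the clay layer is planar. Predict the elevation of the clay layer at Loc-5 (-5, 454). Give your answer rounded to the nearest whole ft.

191 ft

Let the plane be z = a·easting + b·northing + c.
Loc-3−Loc-2: 183a − 44b = −50.2;  Loc-4−Loc-2: −37a + 280b = −50.2.
Solving gives a = −0.32784, b = −0.22261.
Then c = 268.8 − a·99 − b·-50 = 290.13.
At (-5, 454): z = 1.6 − 101.1 + 290.13 = 190.7 ft.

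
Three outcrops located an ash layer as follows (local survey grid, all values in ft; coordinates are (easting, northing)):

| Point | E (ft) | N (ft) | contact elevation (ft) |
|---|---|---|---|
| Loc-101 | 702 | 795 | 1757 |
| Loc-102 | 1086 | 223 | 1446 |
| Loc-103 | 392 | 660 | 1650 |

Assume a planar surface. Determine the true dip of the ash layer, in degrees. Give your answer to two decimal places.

31.21°

Two edge vectors: Loc-101→Loc-102 = (384, -572, -311), Loc-101→Loc-103 = (-310, -135, -107).
Normal n = (Loc-101→Loc-102) × (Loc-101→Loc-103) = (19219, 137498, -229160).
So ∂z/∂E = −n_x/n_z = 0.08387 and ∂z/∂N = −n_y/n_z = 0.60001.
Gradient magnitude |∇z| = √(a² + b²) = √(0.00703 + 0.36001) = 0.60584.
True dip = arctan(0.60584) = 31.21°, dipping toward S (azimuth ≈ 188°).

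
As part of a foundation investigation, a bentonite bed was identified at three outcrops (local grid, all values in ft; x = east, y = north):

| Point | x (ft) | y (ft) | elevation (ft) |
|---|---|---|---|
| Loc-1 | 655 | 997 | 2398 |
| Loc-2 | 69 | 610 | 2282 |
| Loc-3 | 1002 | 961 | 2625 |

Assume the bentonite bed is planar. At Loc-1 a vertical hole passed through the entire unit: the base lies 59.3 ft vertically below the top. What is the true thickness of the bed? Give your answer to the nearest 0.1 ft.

Let the plane be z = a·x + b·y + c.
Loc-2−Loc-1: −586a − 387b = −116;  Loc-3−Loc-1: 347a − 36b = 227.
Solving gives a = 0.59224, b = −0.59703.
|∇z| = √(a²+b²) = 0.84095, so dip δ = arctan(0.84095) = 40.06°.
True thickness = vertical thickness × cos δ = 59.3 × cos 40.06° = 45.4 ft.

45.4 ft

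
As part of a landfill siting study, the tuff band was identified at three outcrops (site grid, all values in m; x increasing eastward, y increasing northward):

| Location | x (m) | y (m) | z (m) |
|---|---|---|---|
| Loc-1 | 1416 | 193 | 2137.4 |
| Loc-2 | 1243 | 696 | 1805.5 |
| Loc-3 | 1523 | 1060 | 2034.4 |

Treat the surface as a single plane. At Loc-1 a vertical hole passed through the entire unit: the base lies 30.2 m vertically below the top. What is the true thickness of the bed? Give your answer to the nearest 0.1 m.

19.5 m

Let the plane be z = a·x + b·y + c.
Loc-2−Loc-1: −173a + 503b = −331.9;  Loc-3−Loc-1: 107a + 867b = −103.
Solving gives a = 1.15768, b = −0.26167.
|∇z| = √(a²+b²) = 1.18688, so dip δ = arctan(1.18688) = 49.88°.
True thickness = vertical thickness × cos δ = 30.2 × cos 49.88° = 19.5 m.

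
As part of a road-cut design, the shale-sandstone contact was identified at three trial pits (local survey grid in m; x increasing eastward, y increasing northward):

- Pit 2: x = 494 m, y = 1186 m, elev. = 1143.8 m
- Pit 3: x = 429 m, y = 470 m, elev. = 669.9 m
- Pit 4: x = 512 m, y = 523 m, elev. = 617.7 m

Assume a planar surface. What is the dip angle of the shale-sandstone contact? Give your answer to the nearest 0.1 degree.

53.5°

Two edge vectors: Pit 2→Pit 3 = (-65, -716, -473.9), Pit 2→Pit 4 = (18, -663, -526.1).
Normal n = (Pit 2→Pit 3) × (Pit 2→Pit 4) = (62491.9, -42726.7, 55983).
So ∂z/∂x = −n_x/n_z = −1.11627 and ∂z/∂y = −n_y/n_z = 0.76321.
Gradient magnitude |∇z| = √(a² + b²) = √(1.24605 + 0.58249) = 1.35223.
True dip = arctan(1.35223) = 53.5°, dipping toward SE (azimuth ≈ 124°).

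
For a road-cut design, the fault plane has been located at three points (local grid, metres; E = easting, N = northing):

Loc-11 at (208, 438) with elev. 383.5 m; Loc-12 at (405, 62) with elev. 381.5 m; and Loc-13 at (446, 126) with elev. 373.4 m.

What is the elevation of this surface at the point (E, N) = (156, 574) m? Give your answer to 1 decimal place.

382.0 m

Two edge vectors: Loc-11→Loc-12 = (197, -376, -2), Loc-11→Loc-13 = (238, -312, -10.1).
Normal n = (Loc-11→Loc-12) × (Loc-11→Loc-13) = (3173.6, 1513.7, 28024).
So ∂z/∂E = −n_x/n_z = −0.11325 and ∂z/∂N = −n_y/n_z = −0.05401.
Intercept c from Loc-11: 383.5 + 23.56 + 23.66 = 430.71.
At (156, 574): z = −17.7 − 31.0 + 430.71 = 382.0 m.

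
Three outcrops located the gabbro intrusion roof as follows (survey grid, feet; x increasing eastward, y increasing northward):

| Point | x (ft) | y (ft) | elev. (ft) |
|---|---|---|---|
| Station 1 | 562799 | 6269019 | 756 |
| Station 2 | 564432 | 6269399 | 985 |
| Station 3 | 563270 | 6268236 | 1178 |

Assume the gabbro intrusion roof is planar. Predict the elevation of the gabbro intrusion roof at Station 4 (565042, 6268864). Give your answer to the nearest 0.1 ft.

Let the plane be z = a·x + b·y + c.
Station 2−Station 1: 1633a + 380b = 229;  Station 3−Station 1: 471a − 783b = 422.
Solving gives a = 0.233028658, b = −0.398778419.
Then c = 756 − a·562799 − b·6269019 = 2369557.19.
At (565042, 6268864): z = 131671.0 − 2499887.7 + 2369557.19 = 1340.5 ft.

1340.5 ft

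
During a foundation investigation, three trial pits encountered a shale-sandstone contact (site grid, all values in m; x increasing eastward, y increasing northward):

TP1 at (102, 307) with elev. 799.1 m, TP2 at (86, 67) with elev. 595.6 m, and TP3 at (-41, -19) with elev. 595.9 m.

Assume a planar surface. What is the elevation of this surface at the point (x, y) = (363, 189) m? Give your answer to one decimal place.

Two edge vectors: TP1→TP2 = (-16, -240, -203.5), TP1→TP3 = (-143, -326, -203.2).
Normal n = (TP1→TP2) × (TP1→TP3) = (-17573, 25849.3, -29104).
So ∂z/∂x = −n_x/n_z = −0.60380 and ∂z/∂y = −n_y/n_z = 0.88817.
Intercept c from TP1: 799.1 + 61.59 − 272.67 = 588.02.
At (363, 189): z = −219.2 + 167.9 + 588.02 = 536.7 m.

536.7 m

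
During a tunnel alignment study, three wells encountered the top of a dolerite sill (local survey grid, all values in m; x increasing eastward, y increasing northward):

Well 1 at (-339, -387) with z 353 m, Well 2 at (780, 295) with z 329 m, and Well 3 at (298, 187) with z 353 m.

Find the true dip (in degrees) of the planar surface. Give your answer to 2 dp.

Let the plane be z = a·x + b·y + c.
Well 2−Well 1: 1119a + 682b = −24;  Well 3−Well 1: 637a + 574b = 0.
Solving gives a = −0.06627, b = 0.07355.
Gradient magnitude |∇z| = √(a² + b²) = √(0.00439 + 0.00541) = 0.09900.
True dip = arctan(0.09900) = 5.65°, dipping toward SE (azimuth ≈ 138°).

5.65°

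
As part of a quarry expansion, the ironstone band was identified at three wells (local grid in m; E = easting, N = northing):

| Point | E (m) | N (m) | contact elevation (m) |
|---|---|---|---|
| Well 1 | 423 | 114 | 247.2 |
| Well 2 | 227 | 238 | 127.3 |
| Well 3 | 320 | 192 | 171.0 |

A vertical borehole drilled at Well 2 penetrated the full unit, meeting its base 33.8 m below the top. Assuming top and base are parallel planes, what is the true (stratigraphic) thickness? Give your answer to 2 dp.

Let the plane be z = a·E + b·N + c.
Well 2−Well 1: −196a + 124b = −119.9;  Well 3−Well 1: −103a + 78b = −76.2.
Solving gives a = −0.03839, b = −1.02762.
|∇z| = √(a²+b²) = 1.02834, so dip δ = arctan(1.02834) = 45.80°.
True thickness = vertical thickness × cos δ = 33.8 × cos 45.80° = 23.56 m.

23.56 m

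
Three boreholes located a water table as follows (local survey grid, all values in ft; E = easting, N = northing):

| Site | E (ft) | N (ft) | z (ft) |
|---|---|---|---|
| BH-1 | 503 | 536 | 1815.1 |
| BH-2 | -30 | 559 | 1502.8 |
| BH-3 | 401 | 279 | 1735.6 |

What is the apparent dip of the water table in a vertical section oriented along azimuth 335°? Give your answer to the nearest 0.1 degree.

Two edge vectors: BH-1→BH-2 = (-533, 23, -312.3), BH-1→BH-3 = (-102, -257, -79.5).
Normal n = (BH-1→BH-2) × (BH-1→BH-3) = (-82089.6, -10518.9, 139327).
So ∂z/∂E = −n_x/n_z = 0.58919 and ∂z/∂N = −n_y/n_z = 0.07550.
Unit vector along 335° is (sin 335°, cos 335°) = (-0.4226, 0.9063).
Slope in that direction = a·(-0.4226) + b·(0.9063) = −0.18058.
Apparent dip = arctan|0.18058| = 10.2° (true dip is 30.7°, so apparent ≤ true as expected).

10.2°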